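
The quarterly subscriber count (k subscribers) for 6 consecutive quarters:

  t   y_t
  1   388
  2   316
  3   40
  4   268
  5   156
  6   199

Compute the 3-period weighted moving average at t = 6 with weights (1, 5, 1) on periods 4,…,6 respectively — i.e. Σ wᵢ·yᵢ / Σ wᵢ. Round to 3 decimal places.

178.143

Weighted sum: 1·268 + 5·156 + 1·199 = 268 + 780 + 199 = 1247
Weight total: 1 + 5 + 1 = 7
WMA = 1247 / 7 = 178.143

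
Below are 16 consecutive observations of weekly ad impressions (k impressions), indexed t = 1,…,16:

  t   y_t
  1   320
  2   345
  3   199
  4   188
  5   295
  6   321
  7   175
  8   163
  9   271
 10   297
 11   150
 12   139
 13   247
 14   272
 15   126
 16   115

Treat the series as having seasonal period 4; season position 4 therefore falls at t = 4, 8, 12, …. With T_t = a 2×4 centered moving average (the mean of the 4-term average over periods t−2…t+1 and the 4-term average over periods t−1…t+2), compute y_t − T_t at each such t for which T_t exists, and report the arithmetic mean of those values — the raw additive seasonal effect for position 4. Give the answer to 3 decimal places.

Season position 4 occurs at t = 4, 8, 12 (where T_t is defined).
t=4: T_4 = 253.75000; y_4 − T_4 = 188 − 253.75000 = -65.75000
t=8: T_8 = 229.50000; y_8 − T_8 = 163 − 229.50000 = -66.50000
t=12: T_12 = 205.12500; y_12 − T_12 = 139 − 205.12500 = -66.12500
Mean deviation: (-65.75000 + -66.50000 + -66.12500) / 3 = -66.125

-66.125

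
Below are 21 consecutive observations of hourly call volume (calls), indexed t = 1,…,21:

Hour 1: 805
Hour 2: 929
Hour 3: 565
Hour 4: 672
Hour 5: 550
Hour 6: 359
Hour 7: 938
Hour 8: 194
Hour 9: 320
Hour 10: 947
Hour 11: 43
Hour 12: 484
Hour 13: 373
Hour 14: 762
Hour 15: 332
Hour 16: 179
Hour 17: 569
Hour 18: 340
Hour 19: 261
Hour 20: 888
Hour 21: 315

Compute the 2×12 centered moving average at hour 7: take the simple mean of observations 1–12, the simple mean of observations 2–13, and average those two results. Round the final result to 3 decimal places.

Sum over 1–12: 805 + 929 + 565 + 672 + 550 + 359 + 938 + 194 + 320 + 947 + 43 + 484 = 6806
Sum over 2–13: 929 + 565 + 672 + 550 + 359 + 938 + 194 + 320 + 947 + 43 + 484 + 373 = 6374
CMA at t=7 = (6806 + 6374) / (2·12) = 13180 / 24 = 549.167

549.167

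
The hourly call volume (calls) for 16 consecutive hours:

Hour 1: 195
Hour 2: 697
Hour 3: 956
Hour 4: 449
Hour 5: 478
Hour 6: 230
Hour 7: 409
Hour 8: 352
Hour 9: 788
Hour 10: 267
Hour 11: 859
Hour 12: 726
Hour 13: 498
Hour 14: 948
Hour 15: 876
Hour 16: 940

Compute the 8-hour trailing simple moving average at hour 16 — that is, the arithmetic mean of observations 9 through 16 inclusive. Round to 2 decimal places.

737.75

Sum of periods 9–16: 788 + 267 + 859 + 726 + 498 + 948 + 876 + 940 = 5902
Divide by 8: 5902 / 8 = 737.75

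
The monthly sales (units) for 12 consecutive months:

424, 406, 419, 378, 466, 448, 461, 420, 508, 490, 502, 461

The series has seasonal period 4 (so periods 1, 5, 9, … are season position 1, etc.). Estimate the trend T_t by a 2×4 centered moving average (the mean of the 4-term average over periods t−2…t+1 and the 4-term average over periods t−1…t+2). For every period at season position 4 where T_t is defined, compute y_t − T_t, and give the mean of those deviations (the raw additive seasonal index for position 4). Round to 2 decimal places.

Season position 4 occurs at t = 4, 8 (where T_t is defined).
t=4: T_4 = 422.5000; y_4 − T_4 = 378 − 422.5000 = -44.5000
t=8: T_8 = 464.5000; y_8 − T_8 = 420 − 464.5000 = -44.5000
Mean deviation: (-44.5000 + -44.5000) / 2 = -44.50

-44.50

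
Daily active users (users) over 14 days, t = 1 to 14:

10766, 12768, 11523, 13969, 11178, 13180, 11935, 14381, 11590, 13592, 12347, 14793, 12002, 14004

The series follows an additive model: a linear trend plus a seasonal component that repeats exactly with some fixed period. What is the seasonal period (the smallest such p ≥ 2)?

4

First differences y_{t+1} − y_t: 2002, -1245, 2446, -2791, 2002, -1245, 2446, -2791, 2002, -1245, …
The difference pattern repeats every 4 terms and not for any smaller step, so p = 4.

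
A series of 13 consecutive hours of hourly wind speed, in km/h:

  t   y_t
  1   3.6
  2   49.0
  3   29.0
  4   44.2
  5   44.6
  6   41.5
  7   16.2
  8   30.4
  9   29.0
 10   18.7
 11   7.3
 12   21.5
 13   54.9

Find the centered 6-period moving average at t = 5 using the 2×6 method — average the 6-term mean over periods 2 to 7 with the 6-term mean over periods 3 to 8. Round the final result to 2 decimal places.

Sum over 2–7: 49.0 + 29.0 + 44.2 + 44.6 + 41.5 + 16.2 = 224.5
Sum over 3–8: 29.0 + 44.2 + 44.6 + 41.5 + 16.2 + 30.4 = 205.9
CMA at t=5 = (224.5 + 205.9) / (2·6) = 430.4 / 12 = 35.87

35.87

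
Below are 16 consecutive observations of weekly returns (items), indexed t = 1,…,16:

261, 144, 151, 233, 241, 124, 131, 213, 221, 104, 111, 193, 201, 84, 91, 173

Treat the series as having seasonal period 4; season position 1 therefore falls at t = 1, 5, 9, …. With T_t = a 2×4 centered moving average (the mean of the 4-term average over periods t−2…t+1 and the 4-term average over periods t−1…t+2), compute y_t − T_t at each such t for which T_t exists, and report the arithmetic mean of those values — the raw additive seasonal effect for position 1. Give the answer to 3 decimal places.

Season position 1 occurs at t = 5, 9, 13 (where T_t is defined).
t=5: T_5 = 184.75000; y_5 − T_5 = 241 − 184.75000 = 56.25000
t=9: T_9 = 164.75000; y_9 − T_9 = 221 − 164.75000 = 56.25000
t=13: T_13 = 144.75000; y_13 − T_13 = 201 − 144.75000 = 56.25000
Mean deviation: (56.25000 + 56.25000 + 56.25000) / 3 = 56.250

56.250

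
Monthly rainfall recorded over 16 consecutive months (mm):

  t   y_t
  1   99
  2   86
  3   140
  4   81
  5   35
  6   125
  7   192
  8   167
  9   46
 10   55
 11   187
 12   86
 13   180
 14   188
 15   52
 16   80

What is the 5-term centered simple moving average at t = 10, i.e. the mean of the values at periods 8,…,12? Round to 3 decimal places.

108.200

Sum of periods 8–12: 167 + 46 + 55 + 187 + 86 = 541
Divide by 5: 541 / 5 = 108.200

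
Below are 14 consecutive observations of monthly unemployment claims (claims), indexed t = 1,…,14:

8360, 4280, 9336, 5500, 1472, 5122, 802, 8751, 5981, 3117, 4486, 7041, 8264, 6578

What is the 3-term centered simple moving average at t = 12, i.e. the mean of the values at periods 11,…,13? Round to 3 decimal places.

6597.000

Sum of periods 11–13: 4486 + 7041 + 8264 = 19791
Divide by 3: 19791 / 3 = 6597.000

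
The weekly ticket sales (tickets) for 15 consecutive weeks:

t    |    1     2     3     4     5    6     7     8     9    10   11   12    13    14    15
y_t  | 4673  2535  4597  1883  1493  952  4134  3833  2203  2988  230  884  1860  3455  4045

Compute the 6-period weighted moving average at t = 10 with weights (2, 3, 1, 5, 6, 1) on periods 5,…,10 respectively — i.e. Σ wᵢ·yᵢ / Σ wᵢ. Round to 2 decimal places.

2519.28

Weighted sum: 2·1493 + 3·952 + 1·4134 + 5·3833 + 6·2203 + 1·2988 = 2986 + 2856 + 4134 + 19165 + 13218 + 2988 = 45347
Weight total: 2 + 3 + 1 + 5 + 6 + 1 = 18
WMA = 45347 / 18 = 2519.28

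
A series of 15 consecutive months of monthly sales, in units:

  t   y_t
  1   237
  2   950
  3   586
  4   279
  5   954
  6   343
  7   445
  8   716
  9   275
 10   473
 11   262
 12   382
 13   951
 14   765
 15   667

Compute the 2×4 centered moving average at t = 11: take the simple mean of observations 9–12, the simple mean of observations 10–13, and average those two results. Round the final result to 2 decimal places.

Sum over 9–12: 275 + 473 + 262 + 382 = 1392
Sum over 10–13: 473 + 262 + 382 + 951 = 2068
CMA at t=11 = (1392 + 2068) / (2·4) = 3460 / 8 = 432.50

432.50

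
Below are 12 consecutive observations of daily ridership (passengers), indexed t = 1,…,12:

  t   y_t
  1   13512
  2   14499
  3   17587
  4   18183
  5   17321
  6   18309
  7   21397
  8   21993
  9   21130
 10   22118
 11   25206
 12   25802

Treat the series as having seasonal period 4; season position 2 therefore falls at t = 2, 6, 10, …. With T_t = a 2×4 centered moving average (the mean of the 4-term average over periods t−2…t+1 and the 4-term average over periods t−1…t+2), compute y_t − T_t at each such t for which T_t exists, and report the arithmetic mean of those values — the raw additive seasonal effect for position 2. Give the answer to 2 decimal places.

-969.81

Season position 2 occurs at t = 6, 10 (where T_t is defined).
t=6: T_6 = 19278.7500; y_6 − T_6 = 18309 − 19278.7500 = -969.7500
t=10: T_10 = 23087.8750; y_10 − T_10 = 22118 − 23087.8750 = -969.8750
Mean deviation: (-969.7500 + -969.8750) / 2 = -969.81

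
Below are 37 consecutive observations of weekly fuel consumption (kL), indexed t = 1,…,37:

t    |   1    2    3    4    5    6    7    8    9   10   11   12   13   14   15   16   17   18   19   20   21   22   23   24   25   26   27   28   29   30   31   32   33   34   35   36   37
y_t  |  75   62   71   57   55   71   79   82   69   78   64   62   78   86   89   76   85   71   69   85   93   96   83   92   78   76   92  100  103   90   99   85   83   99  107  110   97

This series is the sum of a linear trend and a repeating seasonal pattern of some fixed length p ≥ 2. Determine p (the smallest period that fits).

7

First differences y_{t+1} − y_t: -13, 9, -14, -2, 16, 8, 3, -13, 9, -14, -2, 16, 8, 3, -13, 9, …
The difference pattern repeats every 7 terms and not for any smaller step, so p = 7.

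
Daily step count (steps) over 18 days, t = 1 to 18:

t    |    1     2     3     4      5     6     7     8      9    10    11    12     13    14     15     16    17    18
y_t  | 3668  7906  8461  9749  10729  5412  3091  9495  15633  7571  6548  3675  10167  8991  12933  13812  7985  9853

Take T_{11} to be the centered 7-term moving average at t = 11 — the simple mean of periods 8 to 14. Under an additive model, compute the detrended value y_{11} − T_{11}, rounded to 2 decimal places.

-2320.57

Trend T_11 = (9495 + 15633 + 7571 + 6548 + 3675 + 10167 + 8991) / 7 = 62080/7 = 8868.5714
Detrended value: 6548 − 8868.5714 = -2320.57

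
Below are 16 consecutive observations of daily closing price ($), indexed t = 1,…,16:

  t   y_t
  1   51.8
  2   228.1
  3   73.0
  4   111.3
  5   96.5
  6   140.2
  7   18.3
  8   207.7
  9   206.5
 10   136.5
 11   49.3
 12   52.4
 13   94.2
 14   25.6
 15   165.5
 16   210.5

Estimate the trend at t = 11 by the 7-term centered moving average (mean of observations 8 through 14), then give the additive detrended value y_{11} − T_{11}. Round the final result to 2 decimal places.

Trend T_11 = (207.7 + 206.5 + 136.5 + 49.3 + 52.4 + 94.2 + 25.6) / 7 = 772.2/7 = 110.3143
Detrended value: 49.3 − 110.3143 = -61.01

-61.01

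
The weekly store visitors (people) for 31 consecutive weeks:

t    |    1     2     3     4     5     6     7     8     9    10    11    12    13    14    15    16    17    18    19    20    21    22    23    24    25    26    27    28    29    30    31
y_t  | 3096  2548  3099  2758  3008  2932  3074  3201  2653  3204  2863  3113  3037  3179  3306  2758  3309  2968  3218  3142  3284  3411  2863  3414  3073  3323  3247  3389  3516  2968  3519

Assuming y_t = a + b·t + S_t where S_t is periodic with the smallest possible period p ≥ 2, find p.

7

First differences y_{t+1} − y_t: -548, 551, -341, 250, -76, 142, 127, -548, 551, -341, 250, -76, 142, 127, -548, 551, …
The difference pattern repeats every 7 terms and not for any smaller step, so p = 7.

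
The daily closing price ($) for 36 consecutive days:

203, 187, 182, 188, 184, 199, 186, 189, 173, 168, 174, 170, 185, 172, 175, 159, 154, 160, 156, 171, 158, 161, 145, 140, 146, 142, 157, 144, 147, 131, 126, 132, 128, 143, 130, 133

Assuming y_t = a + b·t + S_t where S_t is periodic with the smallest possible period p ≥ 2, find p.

First differences y_{t+1} − y_t: -16, -5, 6, -4, 15, -13, 3, -16, -5, 6, -4, 15, -13, 3, -16, -5, …
The difference pattern repeats every 7 terms and not for any smaller step, so p = 7.

7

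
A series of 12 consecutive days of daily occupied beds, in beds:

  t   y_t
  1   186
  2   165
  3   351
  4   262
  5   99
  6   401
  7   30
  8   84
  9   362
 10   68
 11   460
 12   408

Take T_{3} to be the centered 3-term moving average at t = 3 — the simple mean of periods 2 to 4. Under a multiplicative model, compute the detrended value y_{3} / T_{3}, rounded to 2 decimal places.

Trend T_3 = (165 + 351 + 262) / 3 = 778/3 = 259.3333
Ratio to trend: 351 / 259.3333 = 1.35

1.35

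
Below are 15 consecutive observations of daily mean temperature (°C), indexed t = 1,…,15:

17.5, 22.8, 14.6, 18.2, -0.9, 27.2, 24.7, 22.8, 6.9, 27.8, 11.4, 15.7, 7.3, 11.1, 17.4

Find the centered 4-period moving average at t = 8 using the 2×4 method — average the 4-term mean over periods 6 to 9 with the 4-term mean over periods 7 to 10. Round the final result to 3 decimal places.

Sum over 6–9: 27.2 + 24.7 + 22.8 + 6.9 = 81.6
Sum over 7–10: 24.7 + 22.8 + 6.9 + 27.8 = 82.2
CMA at t=8 = (81.6 + 82.2) / (2·4) = 163.8 / 8 = 20.475

20.475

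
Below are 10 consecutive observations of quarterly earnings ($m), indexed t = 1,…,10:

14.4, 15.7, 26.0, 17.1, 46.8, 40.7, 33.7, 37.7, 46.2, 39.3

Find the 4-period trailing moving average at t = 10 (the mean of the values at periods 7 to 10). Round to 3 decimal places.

39.225

Sum of periods 7–10: 33.7 + 37.7 + 46.2 + 39.3 = 156.9
Divide by 4: 156.9 / 4 = 39.225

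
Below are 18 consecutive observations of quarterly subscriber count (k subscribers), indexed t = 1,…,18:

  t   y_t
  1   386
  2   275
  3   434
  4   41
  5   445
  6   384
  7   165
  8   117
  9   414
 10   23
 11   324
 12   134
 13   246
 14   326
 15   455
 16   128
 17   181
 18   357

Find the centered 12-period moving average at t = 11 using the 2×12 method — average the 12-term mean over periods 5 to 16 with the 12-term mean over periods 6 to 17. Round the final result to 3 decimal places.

252.417

Sum over 5–16: 445 + 384 + 165 + 117 + 414 + 23 + 324 + 134 + 246 + 326 + 455 + 128 = 3161
Sum over 6–17: 384 + 165 + 117 + 414 + 23 + 324 + 134 + 246 + 326 + 455 + 128 + 181 = 2897
CMA at t=11 = (3161 + 2897) / (2·12) = 6058 / 24 = 252.417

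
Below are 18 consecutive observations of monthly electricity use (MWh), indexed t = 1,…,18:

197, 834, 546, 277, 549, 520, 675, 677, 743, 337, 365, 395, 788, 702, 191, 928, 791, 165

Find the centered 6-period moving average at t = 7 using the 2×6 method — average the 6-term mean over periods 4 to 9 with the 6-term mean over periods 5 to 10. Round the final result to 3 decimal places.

578.500

Sum over 4–9: 277 + 549 + 520 + 675 + 677 + 743 = 3441
Sum over 5–10: 549 + 520 + 675 + 677 + 743 + 337 = 3501
CMA at t=7 = (3441 + 3501) / (2·6) = 6942 / 12 = 578.500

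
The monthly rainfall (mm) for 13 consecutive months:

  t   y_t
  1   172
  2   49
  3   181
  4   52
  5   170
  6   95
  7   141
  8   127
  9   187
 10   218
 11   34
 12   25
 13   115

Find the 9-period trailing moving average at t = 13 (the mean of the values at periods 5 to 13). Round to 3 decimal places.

123.556

Sum of periods 5–13: 170 + 95 + 141 + 127 + 187 + 218 + 34 + 25 + 115 = 1112
Divide by 9: 1112 / 9 = 123.556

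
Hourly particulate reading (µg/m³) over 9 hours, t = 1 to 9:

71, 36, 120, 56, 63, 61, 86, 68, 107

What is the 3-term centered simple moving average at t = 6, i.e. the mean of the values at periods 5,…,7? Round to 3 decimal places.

70.000

Sum of periods 5–7: 63 + 61 + 86 = 210
Divide by 3: 210 / 3 = 70.000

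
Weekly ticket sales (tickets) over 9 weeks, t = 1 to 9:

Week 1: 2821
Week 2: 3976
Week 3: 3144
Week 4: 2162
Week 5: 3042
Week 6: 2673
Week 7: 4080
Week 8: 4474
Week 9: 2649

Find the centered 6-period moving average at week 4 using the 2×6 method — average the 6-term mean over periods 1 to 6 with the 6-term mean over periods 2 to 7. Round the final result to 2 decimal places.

Sum over 1–6: 2821 + 3976 + 3144 + 2162 + 3042 + 2673 = 17818
Sum over 2–7: 3976 + 3144 + 2162 + 3042 + 2673 + 4080 = 19077
CMA at t=4 = (17818 + 19077) / (2·6) = 36895 / 12 = 3074.58

3074.58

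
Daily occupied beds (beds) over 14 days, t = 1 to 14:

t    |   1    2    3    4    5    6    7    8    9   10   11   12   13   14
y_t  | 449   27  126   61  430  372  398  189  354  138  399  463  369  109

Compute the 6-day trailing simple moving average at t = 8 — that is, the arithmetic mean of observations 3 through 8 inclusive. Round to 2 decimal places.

262.67

Sum of periods 3–8: 126 + 61 + 430 + 372 + 398 + 189 = 1576
Divide by 6: 1576 / 6 = 262.67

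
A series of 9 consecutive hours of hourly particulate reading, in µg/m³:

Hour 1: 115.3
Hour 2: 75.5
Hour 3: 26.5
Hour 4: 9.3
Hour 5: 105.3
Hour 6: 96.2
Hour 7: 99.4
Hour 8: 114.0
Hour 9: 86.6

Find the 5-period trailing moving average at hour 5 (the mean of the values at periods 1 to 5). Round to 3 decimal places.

66.380

Sum of periods 1–5: 115.3 + 75.5 + 26.5 + 9.3 + 105.3 = 331.9
Divide by 5: 331.9 / 5 = 66.380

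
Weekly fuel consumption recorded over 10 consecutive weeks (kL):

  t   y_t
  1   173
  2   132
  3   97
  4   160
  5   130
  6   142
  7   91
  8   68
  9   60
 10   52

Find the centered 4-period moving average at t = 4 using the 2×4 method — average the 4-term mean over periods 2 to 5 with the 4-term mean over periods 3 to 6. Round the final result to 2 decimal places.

131.00

Sum over 2–5: 132 + 97 + 160 + 130 = 519
Sum over 3–6: 97 + 160 + 130 + 142 = 529
CMA at t=4 = (519 + 529) / (2·4) = 1048 / 8 = 131.00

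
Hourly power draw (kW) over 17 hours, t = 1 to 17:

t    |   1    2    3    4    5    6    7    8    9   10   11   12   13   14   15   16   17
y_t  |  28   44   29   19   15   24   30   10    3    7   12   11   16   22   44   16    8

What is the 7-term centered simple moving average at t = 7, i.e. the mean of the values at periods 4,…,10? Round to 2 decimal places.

Sum of periods 4–10: 19 + 15 + 24 + 30 + 10 + 3 + 7 = 108
Divide by 7: 108 / 7 = 15.43

15.43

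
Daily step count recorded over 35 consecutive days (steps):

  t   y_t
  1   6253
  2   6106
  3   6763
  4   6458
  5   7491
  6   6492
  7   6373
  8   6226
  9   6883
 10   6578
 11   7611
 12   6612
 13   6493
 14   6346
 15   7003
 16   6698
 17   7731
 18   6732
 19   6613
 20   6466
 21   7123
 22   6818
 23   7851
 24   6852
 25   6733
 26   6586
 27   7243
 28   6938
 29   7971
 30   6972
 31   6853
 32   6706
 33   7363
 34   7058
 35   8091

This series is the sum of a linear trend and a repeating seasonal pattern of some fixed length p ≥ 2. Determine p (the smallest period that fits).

6

First differences y_{t+1} − y_t: -147, 657, -305, 1033, -999, -119, -147, 657, -305, 1033, -999, -119, -147, 657, …
The difference pattern repeats every 6 terms and not for any smaller step, so p = 6.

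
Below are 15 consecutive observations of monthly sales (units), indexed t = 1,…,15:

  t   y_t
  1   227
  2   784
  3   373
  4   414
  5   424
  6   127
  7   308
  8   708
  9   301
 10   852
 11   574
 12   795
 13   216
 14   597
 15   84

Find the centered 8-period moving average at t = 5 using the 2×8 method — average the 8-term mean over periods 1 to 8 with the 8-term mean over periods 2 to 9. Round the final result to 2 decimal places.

425.25

Sum over 1–8: 227 + 784 + 373 + 414 + 424 + 127 + 308 + 708 = 3365
Sum over 2–9: 784 + 373 + 414 + 424 + 127 + 308 + 708 + 301 = 3439
CMA at t=5 = (3365 + 3439) / (2·8) = 6804 / 16 = 425.25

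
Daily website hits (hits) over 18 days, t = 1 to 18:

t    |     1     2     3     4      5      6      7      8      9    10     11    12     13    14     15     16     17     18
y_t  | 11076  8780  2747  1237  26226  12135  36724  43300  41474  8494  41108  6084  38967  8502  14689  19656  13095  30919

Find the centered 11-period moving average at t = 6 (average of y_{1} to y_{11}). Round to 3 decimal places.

21209.182

Sum of periods 1–11: 11076 + 8780 + 2747 + 1237 + 26226 + 12135 + 36724 + 43300 + 41474 + 8494 + 41108 = 233301
Divide by 11: 233301 / 11 = 21209.182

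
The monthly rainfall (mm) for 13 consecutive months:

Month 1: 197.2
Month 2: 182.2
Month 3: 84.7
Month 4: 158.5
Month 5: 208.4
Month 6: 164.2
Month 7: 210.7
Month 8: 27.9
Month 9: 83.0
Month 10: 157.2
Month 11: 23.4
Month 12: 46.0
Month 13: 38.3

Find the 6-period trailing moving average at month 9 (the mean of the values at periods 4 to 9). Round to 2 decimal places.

142.12

Sum of periods 4–9: 158.5 + 208.4 + 164.2 + 210.7 + 27.9 + 83.0 = 852.7
Divide by 6: 852.7 / 6 = 142.12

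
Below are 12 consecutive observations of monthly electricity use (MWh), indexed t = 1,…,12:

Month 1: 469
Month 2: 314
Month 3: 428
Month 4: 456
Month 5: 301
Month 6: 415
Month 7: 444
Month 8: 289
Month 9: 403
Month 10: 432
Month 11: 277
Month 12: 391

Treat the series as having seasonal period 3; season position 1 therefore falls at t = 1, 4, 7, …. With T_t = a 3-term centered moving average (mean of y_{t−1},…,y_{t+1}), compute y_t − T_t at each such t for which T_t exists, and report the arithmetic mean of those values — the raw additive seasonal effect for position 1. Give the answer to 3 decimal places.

Season position 1 occurs at t = 4, 7, 10 (where T_t is defined).
t=4: T_4 = 395.00000; y_4 − T_4 = 456 − 395.00000 = 61.00000
t=7: T_7 = 382.66667; y_7 − T_7 = 444 − 382.66667 = 61.33333
t=10: T_10 = 370.66667; y_10 − T_10 = 432 − 370.66667 = 61.33333
Mean deviation: (61.00000 + 61.33333 + 61.33333) / 3 = 61.222

61.222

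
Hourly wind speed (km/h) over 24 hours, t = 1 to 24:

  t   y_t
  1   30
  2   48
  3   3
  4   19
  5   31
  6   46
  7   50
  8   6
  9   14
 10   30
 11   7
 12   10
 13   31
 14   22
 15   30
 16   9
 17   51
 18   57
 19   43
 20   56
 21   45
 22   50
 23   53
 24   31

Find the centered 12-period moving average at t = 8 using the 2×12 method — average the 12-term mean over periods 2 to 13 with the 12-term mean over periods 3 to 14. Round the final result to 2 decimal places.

Sum over 2–13: 48 + 3 + 19 + 31 + 46 + 50 + 6 + 14 + 30 + 7 + 10 + 31 = 295
Sum over 3–14: 3 + 19 + 31 + 46 + 50 + 6 + 14 + 30 + 7 + 10 + 31 + 22 = 269
CMA at t=8 = (295 + 269) / (2·12) = 564 / 24 = 23.50

23.50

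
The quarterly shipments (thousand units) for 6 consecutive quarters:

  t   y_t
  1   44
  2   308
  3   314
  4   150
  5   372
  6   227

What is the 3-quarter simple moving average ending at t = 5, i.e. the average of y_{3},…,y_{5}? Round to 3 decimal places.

Sum of periods 3–5: 314 + 150 + 372 = 836
Divide by 3: 836 / 3 = 278.667

278.667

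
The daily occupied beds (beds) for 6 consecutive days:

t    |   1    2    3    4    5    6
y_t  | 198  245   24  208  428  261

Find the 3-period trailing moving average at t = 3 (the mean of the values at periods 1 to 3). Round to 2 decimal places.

Sum of periods 1–3: 198 + 245 + 24 = 467
Divide by 3: 467 / 3 = 155.67

155.67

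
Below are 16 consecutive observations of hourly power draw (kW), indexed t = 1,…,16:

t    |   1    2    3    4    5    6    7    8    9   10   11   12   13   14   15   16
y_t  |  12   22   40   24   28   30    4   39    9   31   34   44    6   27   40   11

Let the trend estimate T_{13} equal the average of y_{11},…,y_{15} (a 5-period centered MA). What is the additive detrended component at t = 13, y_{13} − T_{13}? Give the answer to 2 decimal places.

-24.20

Trend T_13 = (34 + 44 + 6 + 27 + 40) / 5 = 151/5 = 30.2000
Detrended value: 6 − 30.2000 = -24.20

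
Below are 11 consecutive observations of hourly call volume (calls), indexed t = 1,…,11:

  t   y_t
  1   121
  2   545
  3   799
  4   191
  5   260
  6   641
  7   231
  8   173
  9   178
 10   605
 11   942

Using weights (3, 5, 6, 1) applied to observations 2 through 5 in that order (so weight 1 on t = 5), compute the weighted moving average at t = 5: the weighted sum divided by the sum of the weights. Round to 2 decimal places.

Weighted sum: 3·545 + 5·799 + 6·191 + 1·260 = 1635 + 3995 + 1146 + 260 = 7036
Weight total: 3 + 5 + 6 + 1 = 15
WMA = 7036 / 15 = 469.07

469.07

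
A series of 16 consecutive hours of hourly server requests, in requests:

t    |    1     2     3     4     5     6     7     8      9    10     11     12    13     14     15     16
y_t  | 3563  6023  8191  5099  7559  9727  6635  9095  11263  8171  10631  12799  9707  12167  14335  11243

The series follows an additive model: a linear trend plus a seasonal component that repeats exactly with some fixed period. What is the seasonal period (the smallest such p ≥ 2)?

3

First differences y_{t+1} − y_t: 2460, 2168, -3092, 2460, 2168, -3092, 2460, 2168, …
The difference pattern repeats every 3 terms and not for any smaller step, so p = 3.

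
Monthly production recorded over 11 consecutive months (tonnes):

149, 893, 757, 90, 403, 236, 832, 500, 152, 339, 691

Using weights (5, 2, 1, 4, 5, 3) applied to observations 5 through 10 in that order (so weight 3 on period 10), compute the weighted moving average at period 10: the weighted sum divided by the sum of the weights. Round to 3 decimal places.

354.800

Weighted sum: 5·403 + 2·236 + 1·832 + 4·500 + 5·152 + 3·339 = 2015 + 472 + 832 + 2000 + 760 + 1017 = 7096
Weight total: 5 + 2 + 1 + 4 + 5 + 3 = 20
WMA = 7096 / 20 = 354.800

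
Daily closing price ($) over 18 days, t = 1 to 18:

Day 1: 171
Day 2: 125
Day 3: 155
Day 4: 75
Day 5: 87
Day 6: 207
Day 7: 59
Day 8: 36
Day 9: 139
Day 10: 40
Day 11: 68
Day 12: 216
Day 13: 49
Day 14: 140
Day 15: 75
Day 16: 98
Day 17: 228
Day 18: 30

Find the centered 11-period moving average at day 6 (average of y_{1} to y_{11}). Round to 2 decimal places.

Sum of periods 1–11: 171 + 125 + 155 + 75 + 87 + 207 + 59 + 36 + 139 + 40 + 68 = 1162
Divide by 11: 1162 / 11 = 105.64

105.64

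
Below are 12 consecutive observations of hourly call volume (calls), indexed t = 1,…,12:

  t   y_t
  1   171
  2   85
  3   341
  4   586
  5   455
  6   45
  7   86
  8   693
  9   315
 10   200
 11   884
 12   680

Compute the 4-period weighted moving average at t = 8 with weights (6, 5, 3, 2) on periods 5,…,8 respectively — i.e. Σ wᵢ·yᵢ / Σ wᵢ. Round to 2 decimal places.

Weighted sum: 6·455 + 5·45 + 3·86 + 2·693 = 2730 + 225 + 258 + 1386 = 4599
Weight total: 6 + 5 + 3 + 2 = 16
WMA = 4599 / 16 = 287.44

287.44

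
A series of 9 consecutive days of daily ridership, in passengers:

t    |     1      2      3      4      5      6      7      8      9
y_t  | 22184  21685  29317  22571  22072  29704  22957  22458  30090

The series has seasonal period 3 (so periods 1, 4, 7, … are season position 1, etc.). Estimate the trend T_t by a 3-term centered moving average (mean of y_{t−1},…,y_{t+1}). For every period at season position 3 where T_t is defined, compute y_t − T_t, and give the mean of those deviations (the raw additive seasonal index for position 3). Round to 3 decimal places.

Season position 3 occurs at t = 3, 6 (where T_t is defined).
t=3: T_3 = 24524.33333; y_3 − T_3 = 29317 − 24524.33333 = 4792.66667
t=6: T_6 = 24911.00000; y_6 − T_6 = 29704 − 24911.00000 = 4793.00000
Mean deviation: (4792.66667 + 4793.00000) / 2 = 4792.833

4792.833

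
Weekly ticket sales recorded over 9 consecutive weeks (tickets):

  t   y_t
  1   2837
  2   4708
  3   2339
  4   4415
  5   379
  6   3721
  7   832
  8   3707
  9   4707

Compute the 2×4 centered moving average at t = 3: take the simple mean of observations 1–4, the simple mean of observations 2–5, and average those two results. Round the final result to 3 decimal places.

Sum over 1–4: 2837 + 4708 + 2339 + 4415 = 14299
Sum over 2–5: 4708 + 2339 + 4415 + 379 = 11841
CMA at t=3 = (14299 + 11841) / (2·4) = 26140 / 8 = 3267.500

3267.500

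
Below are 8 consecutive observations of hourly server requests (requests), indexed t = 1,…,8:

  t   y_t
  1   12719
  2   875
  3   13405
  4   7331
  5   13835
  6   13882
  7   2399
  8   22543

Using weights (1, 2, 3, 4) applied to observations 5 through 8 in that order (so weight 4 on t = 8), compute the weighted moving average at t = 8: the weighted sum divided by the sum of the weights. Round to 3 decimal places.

Weighted sum: 1·13835 + 2·13882 + 3·2399 + 4·22543 = 13835 + 27764 + 7197 + 90172 = 138968
Weight total: 1 + 2 + 3 + 4 = 10
WMA = 138968 / 10 = 13896.800

13896.800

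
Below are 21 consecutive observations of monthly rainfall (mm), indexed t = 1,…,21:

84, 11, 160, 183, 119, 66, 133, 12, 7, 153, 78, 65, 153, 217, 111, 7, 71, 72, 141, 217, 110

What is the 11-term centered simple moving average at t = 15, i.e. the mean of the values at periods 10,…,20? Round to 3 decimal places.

116.818

Sum of periods 10–20: 153 + 78 + 65 + 153 + 217 + 111 + 7 + 71 + 72 + 141 + 217 = 1285
Divide by 11: 1285 / 11 = 116.818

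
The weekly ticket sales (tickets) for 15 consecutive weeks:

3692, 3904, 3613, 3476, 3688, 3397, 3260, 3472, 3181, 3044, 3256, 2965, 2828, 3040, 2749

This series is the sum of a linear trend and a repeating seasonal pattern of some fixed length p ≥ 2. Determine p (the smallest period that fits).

First differences y_{t+1} − y_t: 212, -291, -137, 212, -291, -137, 212, -291, …
The difference pattern repeats every 3 terms and not for any smaller step, so p = 3.

3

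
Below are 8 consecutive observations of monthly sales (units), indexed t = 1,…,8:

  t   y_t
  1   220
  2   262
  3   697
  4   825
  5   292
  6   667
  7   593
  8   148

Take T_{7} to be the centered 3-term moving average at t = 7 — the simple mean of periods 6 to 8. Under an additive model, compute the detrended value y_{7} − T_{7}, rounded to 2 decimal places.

Trend T_7 = (667 + 593 + 148) / 3 = 1408/3 = 469.3333
Detrended value: 593 − 469.3333 = 123.67

123.67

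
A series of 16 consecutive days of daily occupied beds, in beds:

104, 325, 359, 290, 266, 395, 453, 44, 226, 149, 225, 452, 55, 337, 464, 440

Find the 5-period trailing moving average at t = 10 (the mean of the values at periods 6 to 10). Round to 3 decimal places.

Sum of periods 6–10: 395 + 453 + 44 + 226 + 149 = 1267
Divide by 5: 1267 / 5 = 253.400

253.400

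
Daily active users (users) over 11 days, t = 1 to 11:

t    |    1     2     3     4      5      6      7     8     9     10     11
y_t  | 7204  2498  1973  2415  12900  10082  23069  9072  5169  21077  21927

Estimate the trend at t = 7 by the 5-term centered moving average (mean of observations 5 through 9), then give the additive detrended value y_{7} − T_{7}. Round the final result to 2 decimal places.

11010.60

Trend T_7 = (12900 + 10082 + 23069 + 9072 + 5169) / 5 = 60292/5 = 12058.4000
Detrended value: 23069 − 12058.4000 = 11010.60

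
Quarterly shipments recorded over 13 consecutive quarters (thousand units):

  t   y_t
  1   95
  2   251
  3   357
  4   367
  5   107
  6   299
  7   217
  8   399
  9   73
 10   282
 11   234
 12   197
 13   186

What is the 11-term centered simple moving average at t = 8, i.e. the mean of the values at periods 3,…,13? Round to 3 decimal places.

247.091

Sum of periods 3–13: 357 + 367 + 107 + 299 + 217 + 399 + 73 + 282 + 234 + 197 + 186 = 2718
Divide by 11: 2718 / 11 = 247.091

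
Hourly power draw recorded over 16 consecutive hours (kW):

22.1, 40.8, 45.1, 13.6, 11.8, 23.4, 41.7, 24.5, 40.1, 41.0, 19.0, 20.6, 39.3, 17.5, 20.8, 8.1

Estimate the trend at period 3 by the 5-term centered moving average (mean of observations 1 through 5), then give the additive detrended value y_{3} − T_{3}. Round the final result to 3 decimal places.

Trend T_3 = (22.1 + 40.8 + 45.1 + 13.6 + 11.8) / 5 = 133.4/5 = 26.68000
Detrended value: 45.1 − 26.68000 = 18.420

18.420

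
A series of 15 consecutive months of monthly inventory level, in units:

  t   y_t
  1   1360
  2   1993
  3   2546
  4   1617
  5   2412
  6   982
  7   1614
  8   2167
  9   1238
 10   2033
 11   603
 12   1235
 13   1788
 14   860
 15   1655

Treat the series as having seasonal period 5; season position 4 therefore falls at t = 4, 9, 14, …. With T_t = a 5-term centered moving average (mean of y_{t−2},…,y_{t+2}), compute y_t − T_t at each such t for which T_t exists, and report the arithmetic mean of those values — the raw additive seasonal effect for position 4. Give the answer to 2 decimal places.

-293.00

Season position 4 occurs at t = 4, 9 (where T_t is defined).
t=4: T_4 = 1910.0000; y_4 − T_4 = 1617 − 1910.0000 = -293.0000
t=9: T_9 = 1531.0000; y_9 − T_9 = 1238 − 1531.0000 = -293.0000
Mean deviation: (-293.0000 + -293.0000) / 2 = -293.00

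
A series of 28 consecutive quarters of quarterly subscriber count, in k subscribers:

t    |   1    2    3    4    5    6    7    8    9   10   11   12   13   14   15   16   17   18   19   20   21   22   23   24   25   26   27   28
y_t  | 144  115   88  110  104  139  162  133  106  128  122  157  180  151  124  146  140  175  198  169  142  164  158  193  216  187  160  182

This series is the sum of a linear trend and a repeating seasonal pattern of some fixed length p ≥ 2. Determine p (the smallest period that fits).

First differences y_{t+1} − y_t: -29, -27, 22, -6, 35, 23, -29, -27, 22, -6, 35, 23, -29, -27, …
The difference pattern repeats every 6 terms and not for any smaller step, so p = 6.

6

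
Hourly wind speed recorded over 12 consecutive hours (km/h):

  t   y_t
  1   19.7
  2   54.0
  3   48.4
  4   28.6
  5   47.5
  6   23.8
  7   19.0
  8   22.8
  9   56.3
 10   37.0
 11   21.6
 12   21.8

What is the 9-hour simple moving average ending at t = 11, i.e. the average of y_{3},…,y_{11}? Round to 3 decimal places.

Sum of periods 3–11: 48.4 + 28.6 + 47.5 + 23.8 + 19.0 + 22.8 + 56.3 + 37.0 + 21.6 = 305.0
Divide by 9: 305.0 / 9 = 33.889

33.889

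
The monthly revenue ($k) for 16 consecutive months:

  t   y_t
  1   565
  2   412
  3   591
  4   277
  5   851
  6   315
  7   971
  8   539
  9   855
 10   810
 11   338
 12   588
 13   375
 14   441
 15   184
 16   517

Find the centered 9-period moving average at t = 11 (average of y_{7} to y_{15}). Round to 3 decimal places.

566.778

Sum of periods 7–15: 971 + 539 + 855 + 810 + 338 + 588 + 375 + 441 + 184 = 5101
Divide by 9: 5101 / 9 = 566.778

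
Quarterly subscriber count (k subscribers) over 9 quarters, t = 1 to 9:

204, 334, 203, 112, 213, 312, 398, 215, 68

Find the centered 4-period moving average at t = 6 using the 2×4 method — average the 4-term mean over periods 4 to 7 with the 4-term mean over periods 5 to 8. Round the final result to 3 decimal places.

271.625

Sum over 4–7: 112 + 213 + 312 + 398 = 1035
Sum over 5–8: 213 + 312 + 398 + 215 = 1138
CMA at t=6 = (1035 + 1138) / (2·4) = 2173 / 8 = 271.625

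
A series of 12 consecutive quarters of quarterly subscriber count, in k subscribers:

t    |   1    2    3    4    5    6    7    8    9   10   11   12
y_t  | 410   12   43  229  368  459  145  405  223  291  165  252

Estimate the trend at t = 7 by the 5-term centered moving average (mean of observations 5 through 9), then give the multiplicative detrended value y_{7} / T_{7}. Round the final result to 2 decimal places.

0.45

Trend T_7 = (368 + 459 + 145 + 405 + 223) / 5 = 1600/5 = 320.0000
Ratio to trend: 145 / 320.0000 = 0.45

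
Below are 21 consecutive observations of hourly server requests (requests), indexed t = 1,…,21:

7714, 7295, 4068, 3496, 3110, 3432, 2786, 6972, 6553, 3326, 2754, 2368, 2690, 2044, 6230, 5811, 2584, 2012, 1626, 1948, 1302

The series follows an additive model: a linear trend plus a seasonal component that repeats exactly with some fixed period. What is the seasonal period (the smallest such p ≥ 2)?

7

First differences y_{t+1} − y_t: -419, -3227, -572, -386, 322, -646, 4186, -419, -3227, -572, -386, 322, -646, 4186, -419, -3227, …
The difference pattern repeats every 7 terms and not for any smaller step, so p = 7.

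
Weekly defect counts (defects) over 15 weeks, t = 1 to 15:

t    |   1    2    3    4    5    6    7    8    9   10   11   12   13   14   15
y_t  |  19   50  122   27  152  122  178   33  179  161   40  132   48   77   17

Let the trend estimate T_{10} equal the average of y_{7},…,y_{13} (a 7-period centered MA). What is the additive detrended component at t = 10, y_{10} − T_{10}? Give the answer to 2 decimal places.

Trend T_10 = (178 + 33 + 179 + 161 + 40 + 132 + 48) / 7 = 771/7 = 110.1429
Detrended value: 161 − 110.1429 = 50.86

50.86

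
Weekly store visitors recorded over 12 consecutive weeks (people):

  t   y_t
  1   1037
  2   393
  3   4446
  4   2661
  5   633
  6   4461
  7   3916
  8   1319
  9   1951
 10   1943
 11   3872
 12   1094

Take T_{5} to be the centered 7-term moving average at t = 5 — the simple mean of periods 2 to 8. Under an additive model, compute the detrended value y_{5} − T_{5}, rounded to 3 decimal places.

-1914.000

Trend T_5 = (393 + 4446 + 2661 + 633 + 4461 + 3916 + 1319) / 7 = 17829/7 = 2547.00000
Detrended value: 633 − 2547.00000 = -1914.000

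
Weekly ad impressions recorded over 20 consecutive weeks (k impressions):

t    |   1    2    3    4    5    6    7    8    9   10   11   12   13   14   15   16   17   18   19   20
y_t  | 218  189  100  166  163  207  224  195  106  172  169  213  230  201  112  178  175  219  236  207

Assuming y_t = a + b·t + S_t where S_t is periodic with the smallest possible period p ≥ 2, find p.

First differences y_{t+1} − y_t: -29, -89, 66, -3, 44, 17, -29, -89, 66, -3, 44, 17, -29, -89, …
The difference pattern repeats every 6 terms and not for any smaller step, so p = 6.

6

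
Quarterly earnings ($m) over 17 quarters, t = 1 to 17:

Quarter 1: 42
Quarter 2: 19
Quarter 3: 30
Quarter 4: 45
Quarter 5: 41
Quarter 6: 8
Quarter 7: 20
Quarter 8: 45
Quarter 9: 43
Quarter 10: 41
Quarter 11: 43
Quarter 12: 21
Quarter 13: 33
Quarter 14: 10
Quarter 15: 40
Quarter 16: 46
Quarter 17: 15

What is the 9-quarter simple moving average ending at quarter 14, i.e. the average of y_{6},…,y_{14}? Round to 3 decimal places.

29.333

Sum of periods 6–14: 8 + 20 + 45 + 43 + 41 + 43 + 21 + 33 + 10 = 264
Divide by 9: 264 / 9 = 29.333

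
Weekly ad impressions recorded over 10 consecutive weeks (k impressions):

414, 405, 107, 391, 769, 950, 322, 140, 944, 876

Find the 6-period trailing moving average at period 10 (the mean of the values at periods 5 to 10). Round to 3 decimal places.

666.833

Sum of periods 5–10: 769 + 950 + 322 + 140 + 944 + 876 = 4001
Divide by 6: 4001 / 6 = 666.833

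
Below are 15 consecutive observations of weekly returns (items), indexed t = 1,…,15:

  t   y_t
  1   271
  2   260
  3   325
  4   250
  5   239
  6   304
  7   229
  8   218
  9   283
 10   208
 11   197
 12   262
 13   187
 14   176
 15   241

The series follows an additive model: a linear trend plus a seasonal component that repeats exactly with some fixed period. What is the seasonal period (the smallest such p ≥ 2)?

First differences y_{t+1} − y_t: -11, 65, -75, -11, 65, -75, -11, 65, …
The difference pattern repeats every 3 terms and not for any smaller step, so p = 3.

3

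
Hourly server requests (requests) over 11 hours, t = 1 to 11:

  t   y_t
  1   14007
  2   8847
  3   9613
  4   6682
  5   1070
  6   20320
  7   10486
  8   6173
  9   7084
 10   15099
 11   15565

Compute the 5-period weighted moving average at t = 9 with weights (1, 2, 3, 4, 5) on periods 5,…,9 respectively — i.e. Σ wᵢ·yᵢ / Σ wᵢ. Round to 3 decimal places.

8885.333

Weighted sum: 1·1070 + 2·20320 + 3·10486 + 4·6173 + 5·7084 = 1070 + 40640 + 31458 + 24692 + 35420 = 133280
Weight total: 1 + 2 + 3 + 4 + 5 = 15
WMA = 133280 / 15 = 8885.333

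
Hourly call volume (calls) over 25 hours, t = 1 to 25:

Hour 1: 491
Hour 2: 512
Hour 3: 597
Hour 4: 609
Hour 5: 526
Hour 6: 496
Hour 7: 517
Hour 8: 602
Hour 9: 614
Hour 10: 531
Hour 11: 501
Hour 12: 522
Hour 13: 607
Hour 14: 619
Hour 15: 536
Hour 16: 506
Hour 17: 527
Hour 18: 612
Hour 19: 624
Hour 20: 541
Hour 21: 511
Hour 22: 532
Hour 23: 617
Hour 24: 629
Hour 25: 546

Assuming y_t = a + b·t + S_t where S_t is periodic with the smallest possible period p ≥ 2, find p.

5

First differences y_{t+1} − y_t: 21, 85, 12, -83, -30, 21, 85, 12, -83, -30, 21, 85, …
The difference pattern repeats every 5 terms and not for any smaller step, so p = 5.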